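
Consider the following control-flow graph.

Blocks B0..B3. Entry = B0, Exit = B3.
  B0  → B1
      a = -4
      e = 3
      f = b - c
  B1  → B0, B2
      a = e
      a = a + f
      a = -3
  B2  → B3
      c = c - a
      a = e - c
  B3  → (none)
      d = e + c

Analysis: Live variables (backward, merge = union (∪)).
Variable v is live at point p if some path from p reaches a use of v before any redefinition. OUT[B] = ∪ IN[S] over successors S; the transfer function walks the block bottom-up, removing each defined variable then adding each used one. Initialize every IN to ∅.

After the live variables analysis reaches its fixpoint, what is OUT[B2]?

Answer: {c, e}

Trace:
Per-block solution:
  B0:   IN={b, c}   OUT={b, c, e, f}
  B1:   IN={b, c, e, f}   OUT={a, b, c, e}
  B2:   IN={a, c, e}   OUT={c, e}
  B3:   IN={c, e}   OUT={}

Merge at B2: OUT[B2] = IN[B3] = {c, e}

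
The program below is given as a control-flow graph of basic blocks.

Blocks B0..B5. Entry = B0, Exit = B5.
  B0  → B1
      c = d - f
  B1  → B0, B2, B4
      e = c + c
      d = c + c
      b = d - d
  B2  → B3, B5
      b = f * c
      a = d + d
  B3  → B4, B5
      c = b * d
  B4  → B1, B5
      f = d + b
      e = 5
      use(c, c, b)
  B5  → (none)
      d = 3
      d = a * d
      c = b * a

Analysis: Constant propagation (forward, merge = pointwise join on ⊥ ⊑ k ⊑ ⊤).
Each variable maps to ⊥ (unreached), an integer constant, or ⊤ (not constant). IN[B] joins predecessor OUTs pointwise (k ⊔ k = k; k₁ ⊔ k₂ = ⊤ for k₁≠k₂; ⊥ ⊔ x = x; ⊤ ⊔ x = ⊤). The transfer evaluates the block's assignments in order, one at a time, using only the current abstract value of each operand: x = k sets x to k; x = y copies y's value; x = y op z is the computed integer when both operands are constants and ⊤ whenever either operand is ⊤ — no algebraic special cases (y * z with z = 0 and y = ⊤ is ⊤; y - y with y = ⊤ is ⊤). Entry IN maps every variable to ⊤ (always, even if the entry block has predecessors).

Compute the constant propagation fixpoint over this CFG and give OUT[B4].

Answer: {a: ⊤, b: ⊤, c: ⊤, d: ⊤, e: 5, f: ⊤}

Trace:
Converged values:
  B0:   IN=(all ⊤)   OUT=(all ⊤)
  B1:   IN=(all ⊤)   OUT=(all ⊤)
  B2:   IN=(all ⊤)   OUT=(all ⊤)
  B3:   IN=(all ⊤)   OUT=(all ⊤)
  B4:   IN=(all ⊤)   OUT={e:5; rest ⊤}
  B5:   IN=(all ⊤)   OUT=(all ⊤)

Merge at B4: IN[B4] = OUT[B1] ⊔ OUT[B3] = {a: ⊤, b: ⊤, c: ⊤, d: ⊤, e: ⊤, f: ⊤}
Applying B4's transfer function to that IN value gives OUT[B4] (row B4 above).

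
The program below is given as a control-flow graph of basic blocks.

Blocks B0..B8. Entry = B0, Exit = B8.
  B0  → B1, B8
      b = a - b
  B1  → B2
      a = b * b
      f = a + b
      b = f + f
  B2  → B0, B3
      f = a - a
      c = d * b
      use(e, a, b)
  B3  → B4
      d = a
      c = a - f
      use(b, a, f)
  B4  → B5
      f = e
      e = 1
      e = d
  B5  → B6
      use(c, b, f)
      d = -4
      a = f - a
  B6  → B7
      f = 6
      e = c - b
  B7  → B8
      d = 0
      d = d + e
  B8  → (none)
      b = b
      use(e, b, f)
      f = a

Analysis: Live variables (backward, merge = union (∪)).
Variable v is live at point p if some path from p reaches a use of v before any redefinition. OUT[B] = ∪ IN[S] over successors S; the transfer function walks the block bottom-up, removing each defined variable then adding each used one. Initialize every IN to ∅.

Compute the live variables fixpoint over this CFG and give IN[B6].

Per-block solution:
  B0:   IN={a, b, d, e, f}   OUT={a, b, d, e, f}
  B1:   IN={b, d, e}   OUT={a, b, d, e}
  B2:   IN={a, b, d, e}   OUT={a, b, d, e, f}
  B3:   IN={a, b, e, f}   OUT={a, b, c, d, e}
  B4:   IN={a, b, c, d, e}   OUT={a, b, c, f}
  B5:   IN={a, b, c, f}   OUT={a, b, c}
  B6:   IN={a, b, c}   OUT={a, b, e, f}
  B7:   IN={a, b, e, f}   OUT={a, b, e, f}
  B8:   IN={a, b, e, f}   OUT={}

Merge at B6: OUT[B6] = IN[B7] = {a, b, e, f}
Applying B6's transfer function to that OUT value gives IN[B6] (row B6 above).

Answer: {a, b, c}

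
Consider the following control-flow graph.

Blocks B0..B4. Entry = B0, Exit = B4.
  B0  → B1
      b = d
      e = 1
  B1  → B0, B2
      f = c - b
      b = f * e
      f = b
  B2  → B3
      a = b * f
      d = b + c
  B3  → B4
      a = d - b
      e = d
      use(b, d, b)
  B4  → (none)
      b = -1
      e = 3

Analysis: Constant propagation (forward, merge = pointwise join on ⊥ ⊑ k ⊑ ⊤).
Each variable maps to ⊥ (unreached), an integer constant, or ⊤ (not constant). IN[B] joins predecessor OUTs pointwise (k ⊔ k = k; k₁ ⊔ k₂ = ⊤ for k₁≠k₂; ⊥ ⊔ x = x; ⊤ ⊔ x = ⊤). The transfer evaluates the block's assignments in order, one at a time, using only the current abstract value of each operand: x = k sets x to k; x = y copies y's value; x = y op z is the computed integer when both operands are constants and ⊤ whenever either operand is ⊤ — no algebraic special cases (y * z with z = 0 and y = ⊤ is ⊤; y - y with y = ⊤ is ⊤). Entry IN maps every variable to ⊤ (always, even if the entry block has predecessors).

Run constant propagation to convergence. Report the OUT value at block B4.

Fixpoint table:
  B0:   IN=(all ⊤)   OUT={e:1; rest ⊤}
  B1:   IN={e:1; rest ⊤}   OUT={e:1; rest ⊤}
  B2:   IN={e:1; rest ⊤}   OUT={e:1; rest ⊤}
  B3:   IN={e:1; rest ⊤}   OUT=(all ⊤)
  B4:   IN=(all ⊤)   OUT={b:-1, e:3; rest ⊤}

Merge at B4: IN[B4] = OUT[B3] = {a: ⊤, b: ⊤, c: ⊤, d: ⊤, e: ⊤, f: ⊤}
Applying B4's transfer function to that IN value gives OUT[B4] (row B4 above).

Answer: {a: ⊤, b: -1, c: ⊤, d: ⊤, e: 3, f: ⊤}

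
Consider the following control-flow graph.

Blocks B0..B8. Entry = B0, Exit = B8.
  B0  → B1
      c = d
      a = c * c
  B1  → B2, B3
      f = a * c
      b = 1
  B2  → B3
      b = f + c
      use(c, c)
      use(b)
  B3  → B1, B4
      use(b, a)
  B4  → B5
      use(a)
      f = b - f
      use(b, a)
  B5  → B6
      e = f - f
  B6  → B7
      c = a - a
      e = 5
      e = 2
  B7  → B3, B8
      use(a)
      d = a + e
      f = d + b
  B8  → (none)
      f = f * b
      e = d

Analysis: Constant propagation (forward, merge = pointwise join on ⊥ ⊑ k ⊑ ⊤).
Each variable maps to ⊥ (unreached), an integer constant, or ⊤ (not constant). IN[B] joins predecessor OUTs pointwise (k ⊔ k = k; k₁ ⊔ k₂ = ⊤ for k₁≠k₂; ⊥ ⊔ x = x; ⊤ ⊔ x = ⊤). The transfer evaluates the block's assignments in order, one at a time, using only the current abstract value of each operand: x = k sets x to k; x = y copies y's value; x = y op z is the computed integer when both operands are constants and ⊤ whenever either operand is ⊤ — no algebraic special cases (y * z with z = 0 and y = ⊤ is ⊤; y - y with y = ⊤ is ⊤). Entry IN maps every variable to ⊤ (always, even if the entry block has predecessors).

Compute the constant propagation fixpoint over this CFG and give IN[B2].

Answer: {a: ⊤, b: 1, c: ⊤, d: ⊤, e: ⊤, f: ⊤}

Working:
Converged values:
  B0:  IN=(all ⊤)  OUT=(all ⊤)
  B1:  IN=(all ⊤)  OUT={b:1; rest ⊤}
  B2:  IN={b:1; rest ⊤}  OUT=(all ⊤)
  B3:  IN=(all ⊤)  OUT=(all ⊤)
  B4:  IN=(all ⊤)  OUT=(all ⊤)
  B5:  IN=(all ⊤)  OUT=(all ⊤)
  B6:  IN=(all ⊤)  OUT={e:2; rest ⊤}
  B7:  IN={e:2; rest ⊤}  OUT={e:2; rest ⊤}
  B8:  IN={e:2; rest ⊤}  OUT=(all ⊤)

Merge at B2: IN[B2] = OUT[B1] = {a: ⊤, b: 1, c: ⊤, d: ⊤, e: ⊤, f: ⊤}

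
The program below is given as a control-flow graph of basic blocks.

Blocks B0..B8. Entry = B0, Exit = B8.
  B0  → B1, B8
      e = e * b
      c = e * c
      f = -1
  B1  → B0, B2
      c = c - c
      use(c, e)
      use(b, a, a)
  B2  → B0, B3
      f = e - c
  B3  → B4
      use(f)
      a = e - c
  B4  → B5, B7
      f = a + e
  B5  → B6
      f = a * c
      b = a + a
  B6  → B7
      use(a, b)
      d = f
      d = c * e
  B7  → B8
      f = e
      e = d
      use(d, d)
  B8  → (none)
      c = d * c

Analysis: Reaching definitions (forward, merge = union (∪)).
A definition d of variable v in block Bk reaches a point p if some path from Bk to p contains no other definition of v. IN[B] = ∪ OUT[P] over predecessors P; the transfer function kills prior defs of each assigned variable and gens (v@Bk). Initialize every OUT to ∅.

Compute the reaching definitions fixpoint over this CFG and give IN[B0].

Per-block solution:
  B0: | IN={c@B1, e@B0, f@B0, f@B2} | OUT={c@B0, e@B0, f@B0}
  B1: | IN={c@B0, e@B0, f@B0} | OUT={c@B1, e@B0, f@B0}
  B2: | IN={c@B1, e@B0, f@B0} | OUT={c@B1, e@B0, f@B2}
  B3: | IN={c@B1, e@B0, f@B2} | OUT={a@B3, c@B1, e@B0, f@B2}
  B4: | IN={a@B3, c@B1, e@B0, f@B2} | OUT={a@B3, c@B1, e@B0, f@B4}
  B5: | IN={a@B3, c@B1, e@B0, f@B4} | OUT={a@B3, b@B5, c@B1, e@B0, f@B5}
  B6: | IN={a@B3, b@B5, c@B1, e@B0, f@B5} | OUT={a@B3, b@B5, c@B1, d@B6, e@B0, f@B5}
  B7: | IN={a@B3, b@B5, c@B1, d@B6, e@B0, f@B4, f@B5} | OUT={a@B3, b@B5, c@B1, d@B6, e@B7, f@B7}
  B8: | IN={a@B3, b@B5, c@B0, c@B1, d@B6, e@B0, e@B7, f@B0, f@B7} | OUT={a@B3, b@B5, c@B8, d@B6, e@B0, e@B7, f@B0, f@B7}

Merge at B0 (entry node, so the boundary value {} is joined with the incoming edge(s)): IN[B0] = {} ⊔ OUT[B1] ⊔ OUT[B2] = {c@B1, e@B0, f@B0, f@B2}

Answer: {c@B1, e@B0, f@B0, f@B2}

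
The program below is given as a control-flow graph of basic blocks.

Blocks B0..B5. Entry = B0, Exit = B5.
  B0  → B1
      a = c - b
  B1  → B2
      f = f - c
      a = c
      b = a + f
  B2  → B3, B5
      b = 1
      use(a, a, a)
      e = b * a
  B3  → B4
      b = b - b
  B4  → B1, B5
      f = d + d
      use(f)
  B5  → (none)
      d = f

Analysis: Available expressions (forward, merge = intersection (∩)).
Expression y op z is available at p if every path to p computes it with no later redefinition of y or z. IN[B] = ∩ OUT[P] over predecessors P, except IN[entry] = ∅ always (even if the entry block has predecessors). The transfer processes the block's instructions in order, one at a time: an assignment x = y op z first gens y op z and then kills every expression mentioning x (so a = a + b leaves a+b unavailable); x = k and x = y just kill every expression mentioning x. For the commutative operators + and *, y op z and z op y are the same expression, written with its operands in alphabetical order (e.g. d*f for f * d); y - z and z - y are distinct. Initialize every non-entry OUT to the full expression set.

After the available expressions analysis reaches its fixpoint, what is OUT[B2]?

Fixpoint table:
  B0:   IN={}   OUT={c-b}
  B1:   IN={}   OUT={a+f}
  B2:   IN={a+f}   OUT={a*b, a+f}
  B3:   IN={a*b, a+f}   OUT={a+f}
  B4:   IN={a+f}   OUT={d+d}
  B5:   IN={}   OUT={}

Merge at B2: IN[B2] = OUT[B1] = {a+f}
Applying B2's transfer function to that IN value gives OUT[B2] (row B2 above).

Answer: {a*b, a+f}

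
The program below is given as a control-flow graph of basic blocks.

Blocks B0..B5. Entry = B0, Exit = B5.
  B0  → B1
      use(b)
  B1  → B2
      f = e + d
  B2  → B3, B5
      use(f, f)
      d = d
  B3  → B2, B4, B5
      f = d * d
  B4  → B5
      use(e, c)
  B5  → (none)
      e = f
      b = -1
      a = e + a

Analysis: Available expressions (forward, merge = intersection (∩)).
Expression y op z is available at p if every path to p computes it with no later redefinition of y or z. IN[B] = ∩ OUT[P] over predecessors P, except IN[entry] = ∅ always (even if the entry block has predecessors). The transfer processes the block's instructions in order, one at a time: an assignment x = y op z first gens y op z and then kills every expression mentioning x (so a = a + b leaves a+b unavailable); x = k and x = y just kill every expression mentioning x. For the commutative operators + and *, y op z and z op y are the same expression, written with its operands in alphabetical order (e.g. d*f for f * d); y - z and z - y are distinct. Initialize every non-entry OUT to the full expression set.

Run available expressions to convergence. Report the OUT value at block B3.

Answer: {d*d}

Working:
Fixpoint table:
  B0: | IN={} | OUT={}
  B1: | IN={} | OUT={d+e}
  B2: | IN={} | OUT={}
  B3: | IN={} | OUT={d*d}
  B4: | IN={d*d} | OUT={d*d}
  B5: | IN={} | OUT={}

Merge at B3: IN[B3] = OUT[B2] = {}
Applying B3's transfer function to that IN value gives OUT[B3] (row B3 above).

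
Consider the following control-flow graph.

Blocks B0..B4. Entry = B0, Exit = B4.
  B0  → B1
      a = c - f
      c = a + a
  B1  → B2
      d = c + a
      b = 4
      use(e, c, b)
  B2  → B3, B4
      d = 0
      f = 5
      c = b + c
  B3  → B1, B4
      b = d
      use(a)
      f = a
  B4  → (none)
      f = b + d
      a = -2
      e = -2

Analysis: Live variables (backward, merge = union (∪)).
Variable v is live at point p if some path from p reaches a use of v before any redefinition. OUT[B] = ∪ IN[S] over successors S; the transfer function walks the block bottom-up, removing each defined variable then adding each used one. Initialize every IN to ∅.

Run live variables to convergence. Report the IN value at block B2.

Answer: {a, b, c, e}

Derivation:
Converged values:
  B0: | IN={c, e, f} | OUT={a, c, e}
  B1: | IN={a, c, e} | OUT={a, b, c, e}
  B2: | IN={a, b, c, e} | OUT={a, b, c, d, e}
  B3: | IN={a, c, d, e} | OUT={a, b, c, d, e}
  B4: | IN={b, d} | OUT={}

Merge at B2: OUT[B2] = IN[B3] ⊔ IN[B4] = {a, b, c, d, e}
Applying B2's transfer function to that OUT value gives IN[B2] (row B2 above).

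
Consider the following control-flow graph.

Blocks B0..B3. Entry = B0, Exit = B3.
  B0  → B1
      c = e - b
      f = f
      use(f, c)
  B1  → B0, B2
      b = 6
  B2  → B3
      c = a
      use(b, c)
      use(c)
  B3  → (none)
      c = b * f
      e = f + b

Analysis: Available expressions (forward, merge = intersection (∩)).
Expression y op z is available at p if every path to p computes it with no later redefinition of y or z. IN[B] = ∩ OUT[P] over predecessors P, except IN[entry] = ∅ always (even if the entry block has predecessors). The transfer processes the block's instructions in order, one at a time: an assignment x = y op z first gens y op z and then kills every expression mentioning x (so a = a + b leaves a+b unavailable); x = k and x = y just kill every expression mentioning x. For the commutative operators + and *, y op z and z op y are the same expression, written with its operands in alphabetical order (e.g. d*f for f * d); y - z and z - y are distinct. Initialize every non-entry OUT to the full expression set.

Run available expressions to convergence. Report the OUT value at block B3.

Converged values:
  B0:  IN={}  OUT={e-b}
  B1:  IN={e-b}  OUT={}
  B2:  IN={}  OUT={}
  B3:  IN={}  OUT={b*f, b+f}

Merge at B3: IN[B3] = OUT[B2] = {}
Applying B3's transfer function to that IN value gives OUT[B3] (row B3 above).

Answer: {b*f, b+f}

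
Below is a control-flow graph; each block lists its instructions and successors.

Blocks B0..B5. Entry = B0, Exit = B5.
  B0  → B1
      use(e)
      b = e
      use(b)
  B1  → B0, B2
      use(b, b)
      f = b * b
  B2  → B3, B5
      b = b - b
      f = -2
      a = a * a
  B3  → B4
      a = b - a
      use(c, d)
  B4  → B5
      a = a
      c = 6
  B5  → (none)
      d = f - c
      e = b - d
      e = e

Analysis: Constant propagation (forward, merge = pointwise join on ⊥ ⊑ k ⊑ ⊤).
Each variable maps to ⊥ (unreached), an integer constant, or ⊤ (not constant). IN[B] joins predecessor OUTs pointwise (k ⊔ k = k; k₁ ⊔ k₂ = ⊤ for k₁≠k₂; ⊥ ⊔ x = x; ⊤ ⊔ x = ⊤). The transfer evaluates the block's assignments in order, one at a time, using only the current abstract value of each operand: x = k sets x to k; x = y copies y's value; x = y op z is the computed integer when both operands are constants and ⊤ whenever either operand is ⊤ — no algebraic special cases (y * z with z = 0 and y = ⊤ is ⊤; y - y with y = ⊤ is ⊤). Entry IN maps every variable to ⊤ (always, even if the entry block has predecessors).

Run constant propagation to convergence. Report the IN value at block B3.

Fixpoint table:
  B0:  IN=(all ⊤)  OUT=(all ⊤)
  B1:  IN=(all ⊤)  OUT=(all ⊤)
  B2:  IN=(all ⊤)  OUT={f:-2; rest ⊤}
  B3:  IN={f:-2; rest ⊤}  OUT={f:-2; rest ⊤}
  B4:  IN={f:-2; rest ⊤}  OUT={c:6, f:-2; rest ⊤}
  B5:  IN={f:-2; rest ⊤}  OUT={f:-2; rest ⊤}

Merge at B3: IN[B3] = OUT[B2] = {a: ⊤, b: ⊤, c: ⊤, d: ⊤, e: ⊤, f: -2}

Answer: {a: ⊤, b: ⊤, c: ⊤, d: ⊤, e: ⊤, f: -2}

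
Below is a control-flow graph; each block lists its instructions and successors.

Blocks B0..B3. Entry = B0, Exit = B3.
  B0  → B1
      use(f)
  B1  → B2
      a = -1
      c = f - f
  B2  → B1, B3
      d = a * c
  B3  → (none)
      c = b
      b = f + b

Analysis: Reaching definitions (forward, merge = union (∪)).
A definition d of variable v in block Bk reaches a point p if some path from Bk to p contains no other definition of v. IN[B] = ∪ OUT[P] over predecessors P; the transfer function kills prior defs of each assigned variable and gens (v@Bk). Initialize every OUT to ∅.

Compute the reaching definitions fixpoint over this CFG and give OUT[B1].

Converged values:
  B0: | IN={} | OUT={}
  B1: | IN={a@B1, c@B1, d@B2} | OUT={a@B1, c@B1, d@B2}
  B2: | IN={a@B1, c@B1, d@B2} | OUT={a@B1, c@B1, d@B2}
  B3: | IN={a@B1, c@B1, d@B2} | OUT={a@B1, b@B3, c@B3, d@B2}

Merge at B1: IN[B1] = OUT[B0] ⊔ OUT[B2] = {a@B1, c@B1, d@B2}
Applying B1's transfer function to that IN value gives OUT[B1] (row B1 above).

Answer: {a@B1, c@B1, d@B2}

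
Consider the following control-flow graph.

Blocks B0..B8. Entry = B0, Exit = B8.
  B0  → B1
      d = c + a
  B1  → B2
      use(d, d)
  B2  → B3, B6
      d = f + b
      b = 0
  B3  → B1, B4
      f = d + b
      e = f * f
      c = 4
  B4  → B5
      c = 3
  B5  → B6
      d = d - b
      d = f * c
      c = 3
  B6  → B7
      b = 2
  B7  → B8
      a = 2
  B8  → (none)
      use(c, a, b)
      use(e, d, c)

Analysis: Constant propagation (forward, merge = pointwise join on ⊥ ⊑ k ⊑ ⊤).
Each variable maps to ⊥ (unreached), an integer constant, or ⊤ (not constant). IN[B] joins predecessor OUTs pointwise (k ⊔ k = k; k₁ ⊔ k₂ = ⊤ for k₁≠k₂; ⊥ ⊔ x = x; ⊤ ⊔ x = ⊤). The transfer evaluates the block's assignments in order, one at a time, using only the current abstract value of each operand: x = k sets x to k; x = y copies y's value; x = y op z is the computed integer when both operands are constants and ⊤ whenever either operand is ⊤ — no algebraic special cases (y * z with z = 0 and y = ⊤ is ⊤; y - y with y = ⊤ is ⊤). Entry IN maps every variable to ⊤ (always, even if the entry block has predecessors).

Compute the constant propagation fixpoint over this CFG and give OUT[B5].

Answer: {a: ⊤, b: 0, c: 3, d: ⊤, e: ⊤, f: ⊤}

Derivation:
Fixpoint table:
  B0:  IN=(all ⊤)  OUT=(all ⊤)
  B1:  IN=(all ⊤)  OUT=(all ⊤)
  B2:  IN=(all ⊤)  OUT={b:0; rest ⊤}
  B3:  IN={b:0; rest ⊤}  OUT={b:0, c:4; rest ⊤}
  B4:  IN={b:0, c:4; rest ⊤}  OUT={b:0, c:3; rest ⊤}
  B5:  IN={b:0, c:3; rest ⊤}  OUT={b:0, c:3; rest ⊤}
  B6:  IN={b:0; rest ⊤}  OUT={b:2; rest ⊤}
  B7:  IN={b:2; rest ⊤}  OUT={a:2, b:2; rest ⊤}
  B8:  IN={a:2, b:2; rest ⊤}  OUT={a:2, b:2; rest ⊤}

Merge at B5: IN[B5] = OUT[B4] = {a: ⊤, b: 0, c: 3, d: ⊤, e: ⊤, f: ⊤}
Applying B5's transfer function to that IN value gives OUT[B5] (row B5 above).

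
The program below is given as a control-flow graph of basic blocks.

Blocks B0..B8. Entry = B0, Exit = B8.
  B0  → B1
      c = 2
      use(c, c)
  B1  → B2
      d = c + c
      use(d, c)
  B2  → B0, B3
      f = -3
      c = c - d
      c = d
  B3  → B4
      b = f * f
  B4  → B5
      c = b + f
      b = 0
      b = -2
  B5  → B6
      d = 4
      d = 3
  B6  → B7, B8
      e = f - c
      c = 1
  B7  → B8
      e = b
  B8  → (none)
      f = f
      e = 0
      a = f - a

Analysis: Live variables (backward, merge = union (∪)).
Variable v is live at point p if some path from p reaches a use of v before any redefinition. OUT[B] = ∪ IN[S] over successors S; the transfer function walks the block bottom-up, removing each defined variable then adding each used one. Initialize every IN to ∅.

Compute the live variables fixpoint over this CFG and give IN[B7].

Answer: {a, b, f}

Derivation:
Converged values:
  B0: | IN={a} | OUT={a, c}
  B1: | IN={a, c} | OUT={a, c, d}
  B2: | IN={a, c, d} | OUT={a, f}
  B3: | IN={a, f} | OUT={a, b, f}
  B4: | IN={a, b, f} | OUT={a, b, c, f}
  B5: | IN={a, b, c, f} | OUT={a, b, c, f}
  B6: | IN={a, b, c, f} | OUT={a, b, f}
  B7: | IN={a, b, f} | OUT={a, f}
  B8: | IN={a, f} | OUT={}

Merge at B7: OUT[B7] = IN[B8] = {a, f}
Applying B7's transfer function to that OUT value gives IN[B7] (row B7 above).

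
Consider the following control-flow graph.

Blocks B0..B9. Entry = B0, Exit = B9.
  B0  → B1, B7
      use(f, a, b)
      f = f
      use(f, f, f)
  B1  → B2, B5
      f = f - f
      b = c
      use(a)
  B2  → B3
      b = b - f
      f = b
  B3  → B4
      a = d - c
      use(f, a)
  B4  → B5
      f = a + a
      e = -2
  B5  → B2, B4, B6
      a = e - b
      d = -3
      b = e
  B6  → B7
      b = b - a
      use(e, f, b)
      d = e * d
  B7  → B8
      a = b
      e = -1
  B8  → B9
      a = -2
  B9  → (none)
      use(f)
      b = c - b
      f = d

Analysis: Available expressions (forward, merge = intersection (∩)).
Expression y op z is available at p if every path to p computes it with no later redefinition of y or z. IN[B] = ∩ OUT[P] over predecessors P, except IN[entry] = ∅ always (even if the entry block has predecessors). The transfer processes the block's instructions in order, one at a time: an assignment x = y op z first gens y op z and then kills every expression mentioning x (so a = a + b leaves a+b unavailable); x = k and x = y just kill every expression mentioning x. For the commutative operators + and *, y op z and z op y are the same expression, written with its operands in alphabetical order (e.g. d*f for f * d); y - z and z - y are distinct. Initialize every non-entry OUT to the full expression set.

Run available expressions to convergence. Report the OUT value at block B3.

Answer: {d-c}

Trace:
Converged values:
  B0:   IN={}   OUT={}
  B1:   IN={}   OUT={}
  B2:   IN={}   OUT={}
  B3:   IN={}   OUT={d-c}
  B4:   IN={}   OUT={a+a}
  B5:   IN={}   OUT={}
  B6:   IN={}   OUT={}
  B7:   IN={}   OUT={}
  B8:   IN={}   OUT={}
  B9:   IN={}   OUT={}

Merge at B3: IN[B3] = OUT[B2] = {}
Applying B3's transfer function to that IN value gives OUT[B3] (row B3 above).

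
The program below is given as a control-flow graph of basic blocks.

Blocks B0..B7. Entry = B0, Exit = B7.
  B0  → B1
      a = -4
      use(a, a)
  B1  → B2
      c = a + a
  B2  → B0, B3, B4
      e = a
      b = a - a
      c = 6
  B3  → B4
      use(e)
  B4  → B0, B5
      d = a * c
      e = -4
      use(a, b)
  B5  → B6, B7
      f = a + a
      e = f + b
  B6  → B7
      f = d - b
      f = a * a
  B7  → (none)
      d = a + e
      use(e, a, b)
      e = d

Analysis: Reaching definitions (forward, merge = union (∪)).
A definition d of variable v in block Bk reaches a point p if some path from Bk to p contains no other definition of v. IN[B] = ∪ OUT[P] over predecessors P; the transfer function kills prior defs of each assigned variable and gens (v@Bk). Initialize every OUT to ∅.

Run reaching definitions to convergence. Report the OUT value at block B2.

Answer: {a@B0, b@B2, c@B2, d@B4, e@B2}

Trace:
Converged values:
  B0: | IN={a@B0, b@B2, c@B2, d@B4, e@B2, e@B4} | OUT={a@B0, b@B2, c@B2, d@B4, e@B2, e@B4}
  B1: | IN={a@B0, b@B2, c@B2, d@B4, e@B2, e@B4} | OUT={a@B0, b@B2, c@B1, d@B4, e@B2, e@B4}
  B2: | IN={a@B0, b@B2, c@B1, d@B4, e@B2, e@B4} | OUT={a@B0, b@B2, c@B2, d@B4, e@B2}
  B3: | IN={a@B0, b@B2, c@B2, d@B4, e@B2} | OUT={a@B0, b@B2, c@B2, d@B4, e@B2}
  B4: | IN={a@B0, b@B2, c@B2, d@B4, e@B2} | OUT={a@B0, b@B2, c@B2, d@B4, e@B4}
  B5: | IN={a@B0, b@B2, c@B2, d@B4, e@B4} | OUT={a@B0, b@B2, c@B2, d@B4, e@B5, f@B5}
  B6: | IN={a@B0, b@B2, c@B2, d@B4, e@B5, f@B5} | OUT={a@B0, b@B2, c@B2, d@B4, e@B5, f@B6}
  B7: | IN={a@B0, b@B2, c@B2, d@B4, e@B5, f@B5, f@B6} | OUT={a@B0, b@B2, c@B2, d@B7, e@B7, f@B5, f@B6}

Merge at B2: IN[B2] = OUT[B1] = {a@B0, b@B2, c@B1, d@B4, e@B2, e@B4}
Applying B2's transfer function to that IN value gives OUT[B2] (row B2 above).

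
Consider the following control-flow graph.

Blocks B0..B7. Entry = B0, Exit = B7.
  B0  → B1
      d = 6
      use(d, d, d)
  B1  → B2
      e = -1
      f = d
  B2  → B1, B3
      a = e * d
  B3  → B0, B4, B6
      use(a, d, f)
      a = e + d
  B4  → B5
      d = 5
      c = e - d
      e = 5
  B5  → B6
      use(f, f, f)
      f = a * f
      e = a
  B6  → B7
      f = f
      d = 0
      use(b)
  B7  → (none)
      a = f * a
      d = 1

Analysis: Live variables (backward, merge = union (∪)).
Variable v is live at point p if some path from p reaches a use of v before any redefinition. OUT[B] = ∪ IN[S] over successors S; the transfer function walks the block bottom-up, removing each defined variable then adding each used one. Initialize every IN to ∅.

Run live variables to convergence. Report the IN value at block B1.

Answer: {b, d}

Working:
Per-block solution:
  B0:  IN={b}  OUT={b, d}
  B1:  IN={b, d}  OUT={b, d, e, f}
  B2:  IN={b, d, e, f}  OUT={a, b, d, e, f}
  B3:  IN={a, b, d, e, f}  OUT={a, b, e, f}
  B4:  IN={a, b, e, f}  OUT={a, b, f}
  B5:  IN={a, b, f}  OUT={a, b, f}
  B6:  IN={a, b, f}  OUT={a, f}
  B7:  IN={a, f}  OUT={}

Merge at B1: OUT[B1] = IN[B2] = {b, d, e, f}
Applying B1's transfer function to that OUT value gives IN[B1] (row B1 above).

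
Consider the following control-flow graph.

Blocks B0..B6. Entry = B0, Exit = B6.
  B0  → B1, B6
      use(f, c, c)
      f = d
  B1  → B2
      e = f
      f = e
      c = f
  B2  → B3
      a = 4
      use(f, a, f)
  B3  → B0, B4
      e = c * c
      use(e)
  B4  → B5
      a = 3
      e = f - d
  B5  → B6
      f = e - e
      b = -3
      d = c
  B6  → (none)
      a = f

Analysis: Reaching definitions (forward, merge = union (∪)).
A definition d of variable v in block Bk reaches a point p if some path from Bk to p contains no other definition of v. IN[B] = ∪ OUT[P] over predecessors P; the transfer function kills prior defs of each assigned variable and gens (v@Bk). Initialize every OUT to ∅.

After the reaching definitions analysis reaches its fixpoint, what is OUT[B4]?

Fixpoint table:
  B0:  IN={a@B2, c@B1, e@B3, f@B1}  OUT={a@B2, c@B1, e@B3, f@B0}
  B1:  IN={a@B2, c@B1, e@B3, f@B0}  OUT={a@B2, c@B1, e@B1, f@B1}
  B2:  IN={a@B2, c@B1, e@B1, f@B1}  OUT={a@B2, c@B1, e@B1, f@B1}
  B3:  IN={a@B2, c@B1, e@B1, f@B1}  OUT={a@B2, c@B1, e@B3, f@B1}
  B4:  IN={a@B2, c@B1, e@B3, f@B1}  OUT={a@B4, c@B1, e@B4, f@B1}
  B5:  IN={a@B4, c@B1, e@B4, f@B1}  OUT={a@B4, b@B5, c@B1, d@B5, e@B4, f@B5}
  B6:  IN={a@B2, a@B4, b@B5, c@B1, d@B5, e@B3, e@B4, f@B0, f@B5}  OUT={a@B6, b@B5, c@B1, d@B5, e@B3, e@B4, f@B0, f@B5}

Merge at B4: IN[B4] = OUT[B3] = {a@B2, c@B1, e@B3, f@B1}
Applying B4's transfer function to that IN value gives OUT[B4] (row B4 above).

Answer: {a@B4, c@B1, e@B4, f@B1}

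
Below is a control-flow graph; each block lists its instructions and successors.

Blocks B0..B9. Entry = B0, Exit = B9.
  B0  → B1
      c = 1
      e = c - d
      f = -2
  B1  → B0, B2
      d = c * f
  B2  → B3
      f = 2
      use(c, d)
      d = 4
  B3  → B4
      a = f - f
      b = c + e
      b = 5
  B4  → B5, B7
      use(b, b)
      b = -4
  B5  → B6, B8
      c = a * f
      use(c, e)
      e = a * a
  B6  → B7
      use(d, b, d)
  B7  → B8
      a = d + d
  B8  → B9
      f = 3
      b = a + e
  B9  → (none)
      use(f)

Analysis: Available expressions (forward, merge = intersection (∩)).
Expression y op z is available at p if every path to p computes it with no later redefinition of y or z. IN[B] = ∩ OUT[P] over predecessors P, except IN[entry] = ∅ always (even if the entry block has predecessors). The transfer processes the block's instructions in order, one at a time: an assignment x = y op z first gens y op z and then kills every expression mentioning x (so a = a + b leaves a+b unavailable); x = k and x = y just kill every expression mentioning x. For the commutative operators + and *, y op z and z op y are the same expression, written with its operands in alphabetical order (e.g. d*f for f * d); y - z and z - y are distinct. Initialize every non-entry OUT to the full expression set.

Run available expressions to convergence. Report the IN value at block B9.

Answer: {a+e}

Derivation:
Fixpoint table:
  B0:   IN={}   OUT={c-d}
  B1:   IN={c-d}   OUT={c*f}
  B2:   IN={c*f}   OUT={}
  B3:   IN={}   OUT={c+e, f-f}
  B4:   IN={c+e, f-f}   OUT={c+e, f-f}
  B5:   IN={c+e, f-f}   OUT={a*a, a*f, f-f}
  B6:   IN={a*a, a*f, f-f}   OUT={a*a, a*f, f-f}
  B7:   IN={f-f}   OUT={d+d, f-f}
  B8:   IN={f-f}   OUT={a+e}
  B9:   IN={a+e}   OUT={a+e}

Merge at B9: IN[B9] = OUT[B8] = {a+e}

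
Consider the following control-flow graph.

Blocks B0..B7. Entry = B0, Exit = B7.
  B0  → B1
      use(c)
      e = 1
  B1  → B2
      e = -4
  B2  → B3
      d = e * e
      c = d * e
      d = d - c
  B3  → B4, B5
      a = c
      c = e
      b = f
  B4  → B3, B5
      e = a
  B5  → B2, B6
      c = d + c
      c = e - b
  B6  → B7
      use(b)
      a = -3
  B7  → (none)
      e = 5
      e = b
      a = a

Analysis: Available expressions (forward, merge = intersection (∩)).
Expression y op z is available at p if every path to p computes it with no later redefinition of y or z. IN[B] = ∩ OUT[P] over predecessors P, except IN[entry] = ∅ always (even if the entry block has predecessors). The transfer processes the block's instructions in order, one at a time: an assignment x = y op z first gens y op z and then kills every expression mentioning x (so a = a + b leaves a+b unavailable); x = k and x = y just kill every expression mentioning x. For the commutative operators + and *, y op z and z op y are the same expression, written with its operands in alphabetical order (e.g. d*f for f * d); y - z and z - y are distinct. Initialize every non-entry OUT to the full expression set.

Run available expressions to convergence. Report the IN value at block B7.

Answer: {e-b}

Derivation:
Per-block solution:
  B0:   IN={}   OUT={}
  B1:   IN={}   OUT={}
  B2:   IN={}   OUT={e*e}
  B3:   IN={}   OUT={}
  B4:   IN={}   OUT={}
  B5:   IN={}   OUT={e-b}
  B6:   IN={e-b}   OUT={e-b}
  B7:   IN={e-b}   OUT={}

Merge at B7: IN[B7] = OUT[B6] = {e-b}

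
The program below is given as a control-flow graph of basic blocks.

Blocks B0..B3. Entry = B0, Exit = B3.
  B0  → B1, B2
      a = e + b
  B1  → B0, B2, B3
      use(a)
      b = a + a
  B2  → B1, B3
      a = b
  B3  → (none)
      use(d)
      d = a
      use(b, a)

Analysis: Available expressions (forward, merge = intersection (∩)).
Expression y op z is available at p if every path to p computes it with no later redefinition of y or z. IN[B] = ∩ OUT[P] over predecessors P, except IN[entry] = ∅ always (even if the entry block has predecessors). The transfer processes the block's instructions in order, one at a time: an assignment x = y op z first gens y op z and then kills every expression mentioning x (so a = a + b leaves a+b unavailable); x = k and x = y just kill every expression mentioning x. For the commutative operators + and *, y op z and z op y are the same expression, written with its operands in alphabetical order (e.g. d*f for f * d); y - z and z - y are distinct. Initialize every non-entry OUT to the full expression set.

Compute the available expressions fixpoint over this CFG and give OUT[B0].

Answer: {b+e}

Trace:
Per-block solution:
  B0: | IN={} | OUT={b+e}
  B1: | IN={} | OUT={a+a}
  B2: | IN={} | OUT={}
  B3: | IN={} | OUT={}

Merge at B0 (entry node, so the boundary value {} is joined with the incoming edge(s)): IN[B0] = {} ∩ OUT[B1] = {}
Applying B0's transfer function to that IN value gives OUT[B0] (row B0 above).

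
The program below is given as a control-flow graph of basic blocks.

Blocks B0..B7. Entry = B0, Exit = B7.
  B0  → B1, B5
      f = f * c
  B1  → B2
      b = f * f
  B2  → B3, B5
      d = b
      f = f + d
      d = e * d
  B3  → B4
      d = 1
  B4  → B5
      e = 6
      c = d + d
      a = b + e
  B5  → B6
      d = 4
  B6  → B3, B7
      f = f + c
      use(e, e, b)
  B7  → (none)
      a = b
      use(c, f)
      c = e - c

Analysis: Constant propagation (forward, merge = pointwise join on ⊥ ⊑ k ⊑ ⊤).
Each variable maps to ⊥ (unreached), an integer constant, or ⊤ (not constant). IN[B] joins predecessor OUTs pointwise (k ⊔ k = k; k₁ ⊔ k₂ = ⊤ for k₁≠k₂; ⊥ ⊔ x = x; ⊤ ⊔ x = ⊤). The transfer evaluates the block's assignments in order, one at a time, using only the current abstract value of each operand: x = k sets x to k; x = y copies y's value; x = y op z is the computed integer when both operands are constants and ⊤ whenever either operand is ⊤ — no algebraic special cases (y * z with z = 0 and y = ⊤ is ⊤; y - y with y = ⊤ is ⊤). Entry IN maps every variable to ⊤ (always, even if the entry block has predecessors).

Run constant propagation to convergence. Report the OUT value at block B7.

Answer: {a: ⊤, b: ⊤, c: ⊤, d: 4, e: ⊤, f: ⊤}

Derivation:
Converged values:
  B0: | IN=(all ⊤) | OUT=(all ⊤)
  B1: | IN=(all ⊤) | OUT=(all ⊤)
  B2: | IN=(all ⊤) | OUT=(all ⊤)
  B3: | IN=(all ⊤) | OUT={d:1; rest ⊤}
  B4: | IN={d:1; rest ⊤} | OUT={c:2, d:1, e:6; rest ⊤}
  B5: | IN=(all ⊤) | OUT={d:4; rest ⊤}
  B6: | IN={d:4; rest ⊤} | OUT={d:4; rest ⊤}
  B7: | IN={d:4; rest ⊤} | OUT={d:4; rest ⊤}

Merge at B7: IN[B7] = OUT[B6] = {a: ⊤, b: ⊤, c: ⊤, d: 4, e: ⊤, f: ⊤}
Applying B7's transfer function to that IN value gives OUT[B7] (row B7 above).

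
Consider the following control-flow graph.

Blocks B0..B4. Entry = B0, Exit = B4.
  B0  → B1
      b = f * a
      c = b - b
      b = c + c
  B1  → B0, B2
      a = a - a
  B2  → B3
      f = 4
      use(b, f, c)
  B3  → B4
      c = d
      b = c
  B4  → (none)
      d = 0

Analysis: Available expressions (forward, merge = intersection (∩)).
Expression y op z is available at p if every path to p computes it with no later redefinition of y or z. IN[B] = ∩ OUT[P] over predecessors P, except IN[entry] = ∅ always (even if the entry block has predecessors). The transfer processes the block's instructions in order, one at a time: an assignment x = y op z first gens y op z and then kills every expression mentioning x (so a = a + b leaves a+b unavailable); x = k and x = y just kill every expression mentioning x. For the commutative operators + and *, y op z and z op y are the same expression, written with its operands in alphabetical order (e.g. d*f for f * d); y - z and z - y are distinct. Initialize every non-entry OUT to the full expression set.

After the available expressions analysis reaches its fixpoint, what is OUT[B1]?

Answer: {c+c}

Working:
Fixpoint table:
  B0:  IN={}  OUT={a*f, c+c}
  B1:  IN={a*f, c+c}  OUT={c+c}
  B2:  IN={c+c}  OUT={c+c}
  B3:  IN={c+c}  OUT={}
  B4:  IN={}  OUT={}

Merge at B1: IN[B1] = OUT[B0] = {a*f, c+c}
Applying B1's transfer function to that IN value gives OUT[B1] (row B1 above).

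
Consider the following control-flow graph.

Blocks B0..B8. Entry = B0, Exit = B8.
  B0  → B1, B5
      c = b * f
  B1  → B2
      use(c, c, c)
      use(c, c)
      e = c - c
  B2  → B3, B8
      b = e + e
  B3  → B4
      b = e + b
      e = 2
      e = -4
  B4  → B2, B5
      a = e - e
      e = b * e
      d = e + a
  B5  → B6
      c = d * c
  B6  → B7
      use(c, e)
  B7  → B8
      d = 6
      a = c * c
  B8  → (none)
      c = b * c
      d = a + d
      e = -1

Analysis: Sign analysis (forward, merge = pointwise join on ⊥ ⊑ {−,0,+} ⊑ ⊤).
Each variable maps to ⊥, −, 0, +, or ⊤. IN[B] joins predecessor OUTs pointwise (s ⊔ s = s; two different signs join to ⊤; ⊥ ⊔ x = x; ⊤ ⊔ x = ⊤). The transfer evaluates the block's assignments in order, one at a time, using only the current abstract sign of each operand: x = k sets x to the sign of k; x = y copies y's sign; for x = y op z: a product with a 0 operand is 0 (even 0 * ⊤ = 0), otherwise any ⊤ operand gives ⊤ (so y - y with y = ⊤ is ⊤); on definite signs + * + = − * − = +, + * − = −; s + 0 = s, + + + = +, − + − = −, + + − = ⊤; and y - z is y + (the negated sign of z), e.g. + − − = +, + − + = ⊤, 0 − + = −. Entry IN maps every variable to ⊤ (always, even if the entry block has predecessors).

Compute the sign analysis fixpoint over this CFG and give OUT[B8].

Fixpoint table:
  B0: | IN=(all ⊤) | OUT=(all ⊤)
  B1: | IN=(all ⊤) | OUT=(all ⊤)
  B2: | IN=(all ⊤) | OUT=(all ⊤)
  B3: | IN=(all ⊤) | OUT={e:-; rest ⊤}
  B4: | IN={e:-; rest ⊤} | OUT=(all ⊤)
  B5: | IN=(all ⊤) | OUT=(all ⊤)
  B6: | IN=(all ⊤) | OUT=(all ⊤)
  B7: | IN=(all ⊤) | OUT={d:+; rest ⊤}
  B8: | IN=(all ⊤) | OUT={e:-; rest ⊤}

Merge at B8: IN[B8] = OUT[B2] ⊔ OUT[B7] = {a: ⊤, b: ⊤, c: ⊤, d: ⊤, e: ⊤, f: ⊤}
Applying B8's transfer function to that IN value gives OUT[B8] (row B8 above).

Answer: {a: ⊤, b: ⊤, c: ⊤, d: ⊤, e: -, f: ⊤}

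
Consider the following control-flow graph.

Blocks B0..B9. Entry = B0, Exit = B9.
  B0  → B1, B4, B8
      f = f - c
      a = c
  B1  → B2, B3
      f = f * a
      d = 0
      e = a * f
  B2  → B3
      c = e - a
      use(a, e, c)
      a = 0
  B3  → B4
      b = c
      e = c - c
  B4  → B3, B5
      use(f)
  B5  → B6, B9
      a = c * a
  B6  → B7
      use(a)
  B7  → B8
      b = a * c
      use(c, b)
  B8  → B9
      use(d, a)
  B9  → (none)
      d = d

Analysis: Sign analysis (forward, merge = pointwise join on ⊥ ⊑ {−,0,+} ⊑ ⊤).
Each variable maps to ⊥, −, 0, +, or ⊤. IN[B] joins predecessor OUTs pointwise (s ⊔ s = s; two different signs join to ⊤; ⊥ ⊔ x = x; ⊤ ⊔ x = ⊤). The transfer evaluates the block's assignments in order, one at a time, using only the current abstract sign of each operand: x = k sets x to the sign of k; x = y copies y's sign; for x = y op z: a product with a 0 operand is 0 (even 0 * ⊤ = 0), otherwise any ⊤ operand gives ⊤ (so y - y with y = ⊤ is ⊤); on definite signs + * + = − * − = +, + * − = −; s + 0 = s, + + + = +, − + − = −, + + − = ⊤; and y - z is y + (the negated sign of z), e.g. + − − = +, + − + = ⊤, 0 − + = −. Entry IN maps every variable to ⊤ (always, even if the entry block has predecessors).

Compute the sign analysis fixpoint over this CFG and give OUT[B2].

Answer: {a: 0, b: ⊤, c: ⊤, d: 0, e: ⊤, f: ⊤}

Trace:
Per-block solution:
  B0:  IN=(all ⊤)  OUT=(all ⊤)
  B1:  IN=(all ⊤)  OUT={d:0; rest ⊤}
  B2:  IN={d:0; rest ⊤}  OUT={a:0, d:0; rest ⊤}
  B3:  IN=(all ⊤)  OUT=(all ⊤)
  B4:  IN=(all ⊤)  OUT=(all ⊤)
  B5:  IN=(all ⊤)  OUT=(all ⊤)
  B6:  IN=(all ⊤)  OUT=(all ⊤)
  B7:  IN=(all ⊤)  OUT=(all ⊤)
  B8:  IN=(all ⊤)  OUT=(all ⊤)
  B9:  IN=(all ⊤)  OUT=(all ⊤)

Merge at B2: IN[B2] = OUT[B1] = {a: ⊤, b: ⊤, c: ⊤, d: 0, e: ⊤, f: ⊤}
Applying B2's transfer function to that IN value gives OUT[B2] (row B2 above).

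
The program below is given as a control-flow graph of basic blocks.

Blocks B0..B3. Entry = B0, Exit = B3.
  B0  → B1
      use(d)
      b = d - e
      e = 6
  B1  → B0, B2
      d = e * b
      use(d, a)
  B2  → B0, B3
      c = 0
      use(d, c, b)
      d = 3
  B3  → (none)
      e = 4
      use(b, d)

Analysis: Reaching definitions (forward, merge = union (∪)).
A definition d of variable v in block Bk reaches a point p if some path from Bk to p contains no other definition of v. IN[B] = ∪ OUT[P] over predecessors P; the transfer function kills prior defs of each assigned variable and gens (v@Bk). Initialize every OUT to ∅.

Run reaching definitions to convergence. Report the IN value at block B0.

Answer: {b@B0, c@B2, d@B1, d@B2, e@B0}

Trace:
Fixpoint table:
  B0:   IN={b@B0, c@B2, d@B1, d@B2, e@B0}   OUT={b@B0, c@B2, d@B1, d@B2, e@B0}
  B1:   IN={b@B0, c@B2, d@B1, d@B2, e@B0}   OUT={b@B0, c@B2, d@B1, e@B0}
  B2:   IN={b@B0, c@B2, d@B1, e@B0}   OUT={b@B0, c@B2, d@B2, e@B0}
  B3:   IN={b@B0, c@B2, d@B2, e@B0}   OUT={b@B0, c@B2, d@B2, e@B3}

Merge at B0 (entry node, so the boundary value {} is joined with the incoming edge(s)): IN[B0] = {} ⊔ OUT[B1] ⊔ OUT[B2] = {b@B0, c@B2, d@B1, d@B2, e@B0}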